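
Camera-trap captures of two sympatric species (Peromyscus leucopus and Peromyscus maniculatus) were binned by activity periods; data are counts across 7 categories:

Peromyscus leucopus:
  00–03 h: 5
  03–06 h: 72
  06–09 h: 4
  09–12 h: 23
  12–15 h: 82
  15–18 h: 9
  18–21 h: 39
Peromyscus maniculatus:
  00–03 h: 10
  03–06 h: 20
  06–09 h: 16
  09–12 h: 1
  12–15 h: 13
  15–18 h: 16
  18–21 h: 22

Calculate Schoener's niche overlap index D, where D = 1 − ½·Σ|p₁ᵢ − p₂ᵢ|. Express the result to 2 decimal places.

Proportions for Peromyscus leucopus (n=234): 5/234=0.0214, 72/234=0.3077, 4/234=0.0171, 23/234=0.0983, 82/234=0.3504, 9/234=0.0385, 39/234=0.1667
Proportions for Peromyscus maniculatus (n=98): 10/98=0.1020, 20/98=0.2041, 16/98=0.1633, 1/98=0.0102, 13/98=0.1327, 16/98=0.1633, 22/98=0.2245
Σ|p₁ᵢ − p₂ᵢ| = 0.0806 + 0.1036 + 0.1462 + 0.0881 + 0.2177 + 0.1248 + 0.0578 = 0.8188
D = 1 − ½ × 0.8188 = 1 − 0.40940 = 0.59060

0.59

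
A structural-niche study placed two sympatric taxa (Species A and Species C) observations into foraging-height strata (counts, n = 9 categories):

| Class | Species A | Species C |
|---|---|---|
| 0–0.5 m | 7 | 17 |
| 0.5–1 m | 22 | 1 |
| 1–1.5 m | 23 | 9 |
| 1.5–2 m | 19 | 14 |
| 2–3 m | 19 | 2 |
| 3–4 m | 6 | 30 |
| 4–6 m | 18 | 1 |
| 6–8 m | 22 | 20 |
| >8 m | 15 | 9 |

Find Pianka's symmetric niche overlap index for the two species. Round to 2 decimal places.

0.60

Proportions for Species A (n=151): 7/151=0.0464, 22/151=0.1457, 23/151=0.1523, 19/151=0.1258, 19/151=0.1258, 6/151=0.0397, 18/151=0.1192, 22/151=0.1457, 15/151=0.0993
Proportions for Species C (n=103): 17/103=0.1650, 1/103=0.0097, 9/103=0.0874, 14/103=0.1359, 2/103=0.0194, 30/103=0.2913, 1/103=0.0097, 20/103=0.1942, 9/103=0.0874
Σ p₁ᵢp₂ᵢ = 0.007656 + 0.001413 + 0.013311 + 0.017096 + 0.002441 + 0.011565 + 0.001156 + 0.028295 + 0.008679 = 0.091612
Σp_1ᵢ² = 0.0464² + 0.1457² + 0.1523² + 0.1258² + 0.1258² + 0.0397² + 0.1192² + 0.1457² + 0.0993² = 0.002153 + 0.021228 + 0.023195 + 0.015826 + 0.015826 + 0.001576 + 0.014209 + 0.021228 + 0.009860 = 0.125101
Σp_2ᵢ² = 0.1650² + 0.0097² + 0.0874² + 0.1359² + 0.0194² + 0.2913² + 0.0097² + 0.1942² + 0.0874² = 0.027225 + 0.000094 + 0.007639 + 0.018469 + 0.000376 + 0.084856 + 0.000094 + 0.037714 + 0.007639 = 0.184106
O = 0.091612 / √(0.125101 × 0.184106) = 0.091612 / 0.1517625 = 0.6037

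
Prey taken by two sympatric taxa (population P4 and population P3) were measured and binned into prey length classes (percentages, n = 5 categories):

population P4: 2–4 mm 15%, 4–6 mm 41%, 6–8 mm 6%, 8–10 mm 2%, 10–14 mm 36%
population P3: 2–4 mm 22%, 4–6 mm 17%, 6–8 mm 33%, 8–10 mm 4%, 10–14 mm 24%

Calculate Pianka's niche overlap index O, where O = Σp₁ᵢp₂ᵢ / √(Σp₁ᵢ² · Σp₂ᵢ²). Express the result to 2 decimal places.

Convert percentages to proportions (divide by 100).
Σ p₁ᵢp₂ᵢ = 0.0330 + 0.0697 + 0.0198 + 0.0008 + 0.0864 = 0.2097
Σp_1ᵢ² = 0.15² + 0.41² + 0.06² + 0.02² + 0.36² = 0.0225 + 0.1681 + 0.0036 + 0.0004 + 0.1296 = 0.3242
Σp_2ᵢ² = 0.22² + 0.17² + 0.33² + 0.04² + 0.24² = 0.0484 + 0.0289 + 0.1089 + 0.0016 + 0.0576 = 0.2454
O = 0.2097 / √(0.3242 × 0.2454) = 0.2097 / 0.28206 = 0.7435

0.74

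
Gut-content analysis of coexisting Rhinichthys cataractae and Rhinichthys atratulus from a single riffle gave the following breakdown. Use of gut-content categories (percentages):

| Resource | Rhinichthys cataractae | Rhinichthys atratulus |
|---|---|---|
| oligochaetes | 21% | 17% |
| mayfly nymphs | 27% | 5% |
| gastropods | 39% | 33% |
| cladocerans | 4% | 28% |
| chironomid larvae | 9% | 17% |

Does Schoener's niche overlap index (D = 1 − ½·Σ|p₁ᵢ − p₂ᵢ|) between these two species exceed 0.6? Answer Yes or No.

Convert percentages to proportions (divide by 100).
Σ|p₁ᵢ − p₂ᵢ| = 0.04 + 0.22 + 0.06 + 0.24 + 0.08 = 0.64
D = 1 − ½ × 0.64 = 1 − 0.320 = 0.6800
D = 0.6800 > 0.6 → Yes.

Yes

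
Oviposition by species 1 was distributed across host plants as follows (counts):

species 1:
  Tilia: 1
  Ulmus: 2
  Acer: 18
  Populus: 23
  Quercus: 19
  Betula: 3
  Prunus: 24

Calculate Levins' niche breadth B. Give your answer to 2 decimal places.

Proportions for species 1 (n=90): 1/90=0.0111, 2/90=0.0222, 18/90=0.2000, 23/90=0.2556, 19/90=0.2111, 3/90=0.0333, 24/90=0.2667
Σpᵢ² = 0.0111² + 0.0222² + 0.2000² + 0.2556² + 0.2111² + 0.0333² + 0.2667² = 0.000123 + 0.000493 + 0.040000 + 0.065331 + 0.044563 + 0.001109 + 0.071129 = 0.222748
B = 1 / 0.222748 = 4.4894

4.49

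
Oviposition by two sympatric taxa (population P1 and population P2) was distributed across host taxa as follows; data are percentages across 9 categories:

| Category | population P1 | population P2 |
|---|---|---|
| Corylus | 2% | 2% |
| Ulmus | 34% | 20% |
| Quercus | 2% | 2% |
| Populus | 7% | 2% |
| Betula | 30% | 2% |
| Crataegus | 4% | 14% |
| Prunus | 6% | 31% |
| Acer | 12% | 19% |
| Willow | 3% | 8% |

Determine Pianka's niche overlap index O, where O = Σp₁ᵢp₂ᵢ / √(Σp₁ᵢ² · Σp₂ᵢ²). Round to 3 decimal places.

Convert percentages to proportions (divide by 100).
Σ p₁ᵢp₂ᵢ = 0.0004 + 0.0680 + 0.0004 + 0.0014 + 0.0060 + 0.0056 + 0.0186 + 0.0228 + 0.0024 = 0.1256
Σp_1ᵢ² = 0.02² + 0.34² + 0.02² + 0.07² + 0.30² + 0.04² + 0.06² + 0.12² + 0.03² = 0.0004 + 0.1156 + 0.0004 + 0.0049 + 0.0900 + 0.0016 + 0.0036 + 0.0144 + 0.0009 = 0.2318
Σp_2ᵢ² = 0.02² + 0.20² + 0.02² + 0.02² + 0.02² + 0.14² + 0.31² + 0.19² + 0.08² = 0.0004 + 0.0400 + 0.0004 + 0.0004 + 0.0004 + 0.0196 + 0.0961 + 0.0361 + 0.0064 = 0.1998
O = 0.1256 / √(0.2318 × 0.1998) = 0.1256 / 0.215206 = 0.58363

0.584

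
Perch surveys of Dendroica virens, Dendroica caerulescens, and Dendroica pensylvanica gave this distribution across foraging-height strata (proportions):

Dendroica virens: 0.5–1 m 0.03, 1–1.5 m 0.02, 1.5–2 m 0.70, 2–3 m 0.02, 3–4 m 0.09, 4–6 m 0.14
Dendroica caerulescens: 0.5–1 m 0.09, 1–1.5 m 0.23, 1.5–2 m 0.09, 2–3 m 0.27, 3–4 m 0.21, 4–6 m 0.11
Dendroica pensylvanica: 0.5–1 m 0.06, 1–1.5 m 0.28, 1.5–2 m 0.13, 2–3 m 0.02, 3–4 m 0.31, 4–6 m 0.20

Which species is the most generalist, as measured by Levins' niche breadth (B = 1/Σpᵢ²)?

Dendroica caerulescens

Σp_vireᵢ² = 0.03² + 0.02² + 0.70² + 0.02² + 0.09² + 0.14² = 0.0009 + 0.0004 + 0.4900 + 0.0004 + 0.0081 + 0.0196 = 0.5194
B_vire = 1 / 0.5194 = 1.9253
Σp_caerᵢ² = 0.09² + 0.23² + 0.09² + 0.27² + 0.21² + 0.11² = 0.0081 + 0.0529 + 0.0081 + 0.0729 + 0.0441 + 0.0121 = 0.1982
B_caer = 1 / 0.1982 = 5.0454
Σp_pensᵢ² = 0.06² + 0.28² + 0.13² + 0.02² + 0.31² + 0.20² = 0.0036 + 0.0784 + 0.0169 + 0.0004 + 0.0961 + 0.0400 = 0.2354
B_pens = 1 / 0.2354 = 4.2481
Highest B → broadest niche (most generalist): Dendroica caerulescens (B = 5.05).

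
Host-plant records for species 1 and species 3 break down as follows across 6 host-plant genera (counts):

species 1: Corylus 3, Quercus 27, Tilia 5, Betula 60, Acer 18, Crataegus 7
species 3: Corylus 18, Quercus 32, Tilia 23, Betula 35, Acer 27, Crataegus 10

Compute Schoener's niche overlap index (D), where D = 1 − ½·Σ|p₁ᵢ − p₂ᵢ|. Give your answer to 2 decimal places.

Proportions for species 1 (n=120): 3/120=0.0250, 27/120=0.2250, 5/120=0.0417, 60/120=0.5000, 18/120=0.1500, 7/120=0.0583
Proportions for species 3 (n=145): 18/145=0.1241, 32/145=0.2207, 23/145=0.1586, 35/145=0.2414, 27/145=0.1862, 10/145=0.0690
Σ|p₁ᵢ − p₂ᵢ| = 0.0991 + 0.0043 + 0.1169 + 0.2586 + 0.0362 + 0.0107 = 0.5258
D = 1 − ½ × 0.5258 = 1 − 0.26290 = 0.73710

0.74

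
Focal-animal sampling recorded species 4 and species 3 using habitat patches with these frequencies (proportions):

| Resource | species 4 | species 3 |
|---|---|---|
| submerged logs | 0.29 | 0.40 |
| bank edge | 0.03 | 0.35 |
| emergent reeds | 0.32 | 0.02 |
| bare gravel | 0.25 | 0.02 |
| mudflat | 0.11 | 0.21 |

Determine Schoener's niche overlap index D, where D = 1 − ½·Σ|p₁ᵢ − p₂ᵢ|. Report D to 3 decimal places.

0.470

Σ|p₁ᵢ − p₂ᵢ| = 0.11 + 0.32 + 0.30 + 0.23 + 0.10 = 1.06
D = 1 − ½ × 1.06 = 1 − 0.530 = 0.47000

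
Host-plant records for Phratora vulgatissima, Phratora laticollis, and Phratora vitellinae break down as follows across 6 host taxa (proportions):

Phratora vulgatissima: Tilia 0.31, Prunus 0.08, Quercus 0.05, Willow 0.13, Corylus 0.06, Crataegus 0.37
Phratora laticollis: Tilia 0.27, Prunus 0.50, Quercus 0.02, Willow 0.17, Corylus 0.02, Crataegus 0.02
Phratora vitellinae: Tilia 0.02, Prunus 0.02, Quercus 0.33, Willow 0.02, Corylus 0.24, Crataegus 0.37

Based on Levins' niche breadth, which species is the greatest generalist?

Σp_vulgᵢ² = 0.31² + 0.08² + 0.05² + 0.13² + 0.06² + 0.37² = 0.0961 + 0.0064 + 0.0025 + 0.0169 + 0.0036 + 0.1369 = 0.2624
B_vulg = 1 / 0.2624 = 3.8110
Σp_latiᵢ² = 0.27² + 0.50² + 0.02² + 0.17² + 0.02² + 0.02² = 0.0729 + 0.2500 + 0.0004 + 0.0289 + 0.0004 + 0.0004 = 0.3530
B_lati = 1 / 0.3530 = 2.8329
Σp_viteᵢ² = 0.02² + 0.02² + 0.33² + 0.02² + 0.24² + 0.37² = 0.0004 + 0.0004 + 0.1089 + 0.0004 + 0.0576 + 0.1369 = 0.3046
B_vite = 1 / 0.3046 = 3.2830
Highest B → broadest niche (most generalist): Phratora vulgatissima (B = 3.81).

Phratora vulgatissima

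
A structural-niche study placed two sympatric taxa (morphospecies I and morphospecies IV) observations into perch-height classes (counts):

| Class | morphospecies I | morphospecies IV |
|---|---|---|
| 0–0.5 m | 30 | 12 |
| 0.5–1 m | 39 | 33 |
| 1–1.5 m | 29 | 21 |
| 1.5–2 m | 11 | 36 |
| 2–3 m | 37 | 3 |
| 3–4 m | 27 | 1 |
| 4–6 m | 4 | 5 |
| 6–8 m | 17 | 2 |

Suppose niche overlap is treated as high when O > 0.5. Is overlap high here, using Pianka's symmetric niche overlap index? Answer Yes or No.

Proportions for morphospecies I (n=194): 30/194=0.1546, 39/194=0.2010, 29/194=0.1495, 11/194=0.0567, 37/194=0.1907, 27/194=0.1392, 4/194=0.0206, 17/194=0.0876
Proportions for morphospecies IV (n=113): 12/113=0.1062, 33/113=0.2920, 21/113=0.1858, 36/113=0.3186, 3/113=0.0265, 1/113=0.0088, 5/113=0.0442, 2/113=0.0177
Σ p₁ᵢp₂ᵢ = 0.016419 + 0.058692 + 0.027777 + 0.018065 + 0.005054 + 0.001225 + 0.000911 + 0.001551 = 0.129694
Σp_1ᵢ² = 0.1546² + 0.2010² + 0.1495² + 0.0567² + 0.1907² + 0.1392² + 0.0206² + 0.0876² = 0.023901 + 0.040401 + 0.022350 + 0.003215 + 0.036366 + 0.019377 + 0.000424 + 0.007674 = 0.153708
Σp_2ᵢ² = 0.1062² + 0.2920² + 0.1858² + 0.3186² + 0.0265² + 0.0088² + 0.0442² + 0.0177² = 0.011278 + 0.085264 + 0.034522 + 0.101506 + 0.000702 + 0.000077 + 0.001954 + 0.000313 = 0.235616
O = 0.129694 / √(0.153708 × 0.235616) = 0.129694 / 0.1903052 = 0.6815
O = 0.6815 > 0.5 → Yes.

Yes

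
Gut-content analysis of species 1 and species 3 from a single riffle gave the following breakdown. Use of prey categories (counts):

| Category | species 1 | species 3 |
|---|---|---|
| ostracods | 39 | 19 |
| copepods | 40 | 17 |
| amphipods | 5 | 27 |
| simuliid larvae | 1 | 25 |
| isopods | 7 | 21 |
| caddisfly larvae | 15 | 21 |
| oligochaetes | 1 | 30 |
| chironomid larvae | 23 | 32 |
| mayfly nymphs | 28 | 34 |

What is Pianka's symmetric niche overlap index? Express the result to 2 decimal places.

0.71

Proportions for species 1 (n=159): 39/159=0.2453, 40/159=0.2516, 5/159=0.0314, 1/159=0.0063, 7/159=0.0440, 15/159=0.0943, 1/159=0.0063, 23/159=0.1447, 28/159=0.1761
Proportions for species 3 (n=226): 19/226=0.0841, 17/226=0.0752, 27/226=0.1195, 25/226=0.1106, 21/226=0.0929, 21/226=0.0929, 30/226=0.1327, 32/226=0.1416, 34/226=0.1504
Σ p₁ᵢp₂ᵢ = 0.020630 + 0.018920 + 0.003752 + 0.000697 + 0.004088 + 0.008760 + 0.000836 + 0.020490 + 0.026485 = 0.104658
Σp_1ᵢ² = 0.2453² + 0.2516² + 0.0314² + 0.0063² + 0.0440² + 0.0943² + 0.0063² + 0.1447² + 0.1761² = 0.060172 + 0.063303 + 0.000986 + 0.000040 + 0.001936 + 0.008892 + 0.000040 + 0.020938 + 0.031011 = 0.187318
Σp_2ᵢ² = 0.0841² + 0.0752² + 0.1195² + 0.1106² + 0.0929² + 0.0929² + 0.1327² + 0.1416² + 0.1504² = 0.007073 + 0.005655 + 0.014280 + 0.012232 + 0.008630 + 0.008630 + 0.017609 + 0.020051 + 0.022620 = 0.116780
O = 0.104658 / √(0.187318 × 0.116780) = 0.104658 / 0.1479020 = 0.7076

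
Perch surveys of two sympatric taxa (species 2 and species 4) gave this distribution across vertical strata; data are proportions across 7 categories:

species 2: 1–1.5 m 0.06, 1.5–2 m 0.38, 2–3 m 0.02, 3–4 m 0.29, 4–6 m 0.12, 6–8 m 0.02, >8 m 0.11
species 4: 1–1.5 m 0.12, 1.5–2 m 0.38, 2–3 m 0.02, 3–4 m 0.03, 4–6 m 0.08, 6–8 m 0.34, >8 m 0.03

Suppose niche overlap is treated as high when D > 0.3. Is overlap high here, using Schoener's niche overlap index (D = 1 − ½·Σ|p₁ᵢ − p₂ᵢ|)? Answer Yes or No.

Σ|p₁ᵢ − p₂ᵢ| = 0.06 + 0.00 + 0.00 + 0.26 + 0.04 + 0.32 + 0.08 = 0.76
D = 1 − ½ × 0.76 = 1 − 0.380 = 0.6200
D = 0.6200 > 0.3 → Yes.

Yes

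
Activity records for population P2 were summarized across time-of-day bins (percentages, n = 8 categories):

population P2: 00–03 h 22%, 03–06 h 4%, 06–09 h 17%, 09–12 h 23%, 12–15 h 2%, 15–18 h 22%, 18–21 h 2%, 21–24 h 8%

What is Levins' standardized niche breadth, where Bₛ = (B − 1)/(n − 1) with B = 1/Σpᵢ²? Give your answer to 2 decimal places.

Convert percentages to proportions (divide by 100).
Σpᵢ² = 0.22² + 0.04² + 0.17² + 0.23² + 0.02² + 0.22² + 0.02² + 0.08² = 0.0484 + 0.0016 + 0.0289 + 0.0529 + 0.0004 + 0.0484 + 0.0004 + 0.0064 = 0.1874
B = 1 / 0.1874 = 5.3362
Bₛ = (B − 1)/(n − 1) = (5.3362 − 1)/(8 − 1) = 4.3362/7 = 0.6195

0.62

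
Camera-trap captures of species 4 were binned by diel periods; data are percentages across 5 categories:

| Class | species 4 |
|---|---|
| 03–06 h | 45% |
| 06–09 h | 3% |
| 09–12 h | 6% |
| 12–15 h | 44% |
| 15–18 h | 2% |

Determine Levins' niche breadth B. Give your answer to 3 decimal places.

2.494

Convert percentages to proportions (divide by 100).
Σpᵢ² = 0.45² + 0.03² + 0.06² + 0.44² + 0.02² = 0.2025 + 0.0009 + 0.0036 + 0.1936 + 0.0004 = 0.4010
B = 1 / 0.4010 = 2.49377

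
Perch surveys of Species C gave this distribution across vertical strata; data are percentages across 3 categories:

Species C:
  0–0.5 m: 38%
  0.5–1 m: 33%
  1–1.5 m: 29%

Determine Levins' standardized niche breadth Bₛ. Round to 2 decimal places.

0.98

Convert percentages to proportions (divide by 100).
Σpᵢ² = 0.38² + 0.33² + 0.29² = 0.1444 + 0.1089 + 0.0841 = 0.3374
B = 1 / 0.3374 = 2.9638
Bₛ = (B − 1)/(n − 1) = (2.9638 − 1)/(3 − 1) = 1.9638/2 = 0.9819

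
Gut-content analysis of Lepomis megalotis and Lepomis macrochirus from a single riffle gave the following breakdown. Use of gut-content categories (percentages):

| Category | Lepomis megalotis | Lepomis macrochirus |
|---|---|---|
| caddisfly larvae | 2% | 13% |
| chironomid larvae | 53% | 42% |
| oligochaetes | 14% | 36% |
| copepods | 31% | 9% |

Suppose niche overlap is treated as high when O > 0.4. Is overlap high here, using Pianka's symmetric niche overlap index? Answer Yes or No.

Yes

Convert percentages to proportions (divide by 100).
Σ p₁ᵢp₂ᵢ = 0.0026 + 0.2226 + 0.0504 + 0.0279 = 0.3035
Σp_1ᵢ² = 0.02² + 0.53² + 0.14² + 0.31² = 0.0004 + 0.2809 + 0.0196 + 0.0961 = 0.3970
Σp_2ᵢ² = 0.13² + 0.42² + 0.36² + 0.09² = 0.0169 + 0.1764 + 0.1296 + 0.0081 = 0.3310
O = 0.3035 / √(0.3970 × 0.3310) = 0.3035 / 0.36250 = 0.8372
O = 0.8372 > 0.4 → Yes.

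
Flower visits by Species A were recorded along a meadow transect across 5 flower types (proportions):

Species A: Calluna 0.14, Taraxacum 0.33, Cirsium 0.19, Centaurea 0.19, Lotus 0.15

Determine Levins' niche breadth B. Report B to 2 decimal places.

Σpᵢ² = 0.14² + 0.33² + 0.19² + 0.19² + 0.15² = 0.0196 + 0.1089 + 0.0361 + 0.0361 + 0.0225 = 0.2232
B = 1 / 0.2232 = 4.4803

4.48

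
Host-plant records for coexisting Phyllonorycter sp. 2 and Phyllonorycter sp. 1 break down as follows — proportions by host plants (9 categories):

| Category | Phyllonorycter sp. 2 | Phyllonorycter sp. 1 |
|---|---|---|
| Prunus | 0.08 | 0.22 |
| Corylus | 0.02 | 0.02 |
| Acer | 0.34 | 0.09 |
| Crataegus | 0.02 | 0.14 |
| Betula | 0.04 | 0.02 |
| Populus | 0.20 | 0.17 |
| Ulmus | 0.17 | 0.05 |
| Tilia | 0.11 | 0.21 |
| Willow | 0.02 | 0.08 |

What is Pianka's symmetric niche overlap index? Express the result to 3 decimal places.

Σ p₁ᵢp₂ᵢ = 0.0176 + 0.0004 + 0.0306 + 0.0028 + 0.0008 + 0.0340 + 0.0085 + 0.0231 + 0.0016 = 0.1194
Σp_1ᵢ² = 0.08² + 0.02² + 0.34² + 0.02² + 0.04² + 0.20² + 0.17² + 0.11² + 0.02² = 0.0064 + 0.0004 + 0.1156 + 0.0004 + 0.0016 + 0.0400 + 0.0289 + 0.0121 + 0.0004 = 0.2058
Σp_2ᵢ² = 0.22² + 0.02² + 0.09² + 0.14² + 0.02² + 0.17² + 0.05² + 0.21² + 0.08² = 0.0484 + 0.0004 + 0.0081 + 0.0196 + 0.0004 + 0.0289 + 0.0025 + 0.0441 + 0.0064 = 0.1588
O = 0.1194 / √(0.2058 × 0.1588) = 0.1194 / 0.180779 = 0.66047

0.660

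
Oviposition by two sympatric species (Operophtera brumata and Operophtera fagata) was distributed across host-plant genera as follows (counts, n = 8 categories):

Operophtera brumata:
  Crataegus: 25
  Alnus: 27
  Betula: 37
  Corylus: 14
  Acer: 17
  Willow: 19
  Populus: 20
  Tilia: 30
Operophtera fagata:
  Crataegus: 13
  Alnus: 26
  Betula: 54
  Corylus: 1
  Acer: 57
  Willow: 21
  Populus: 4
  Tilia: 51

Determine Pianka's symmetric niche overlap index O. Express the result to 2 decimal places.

Proportions for Operophtera brumata (n=189): 25/189=0.1323, 27/189=0.1429, 37/189=0.1958, 14/189=0.0741, 17/189=0.0899, 19/189=0.1005, 20/189=0.1058, 30/189=0.1587
Proportions for Operophtera fagata (n=227): 13/227=0.0573, 26/227=0.1145, 54/227=0.2379, 1/227=0.0044, 57/227=0.2511, 21/227=0.0925, 4/227=0.0176, 51/227=0.2247
Σ p₁ᵢp₂ᵢ = 0.007581 + 0.016362 + 0.046581 + 0.000326 + 0.022574 + 0.009296 + 0.001862 + 0.035660 = 0.140242
Σp_1ᵢ² = 0.1323² + 0.1429² + 0.1958² + 0.0741² + 0.0899² + 0.1005² + 0.1058² + 0.1587² = 0.017503 + 0.020420 + 0.038338 + 0.005491 + 0.008082 + 0.010100 + 0.011194 + 0.025186 = 0.136314
Σp_2ᵢ² = 0.0573² + 0.1145² + 0.2379² + 0.0044² + 0.2511² + 0.0925² + 0.0176² + 0.2247² = 0.003283 + 0.013110 + 0.056596 + 0.000019 + 0.063051 + 0.008556 + 0.000310 + 0.050490 = 0.195415
O = 0.140242 / √(0.136314 × 0.195415) = 0.140242 / 0.1632109 = 0.8593

0.86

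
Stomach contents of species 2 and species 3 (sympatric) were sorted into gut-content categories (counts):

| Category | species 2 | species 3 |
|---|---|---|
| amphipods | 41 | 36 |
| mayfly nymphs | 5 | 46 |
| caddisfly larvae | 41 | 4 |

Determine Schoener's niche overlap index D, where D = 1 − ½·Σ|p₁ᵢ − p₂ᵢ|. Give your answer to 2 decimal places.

0.52

Proportions for species 2 (n=87): 41/87=0.4713, 5/87=0.0575, 41/87=0.4713
Proportions for species 3 (n=86): 36/86=0.4186, 46/86=0.5349, 4/86=0.0465
Σ|p₁ᵢ − p₂ᵢ| = 0.0527 + 0.4774 + 0.4248 = 0.9549
D = 1 − ½ × 0.9549 = 1 − 0.47745 = 0.52255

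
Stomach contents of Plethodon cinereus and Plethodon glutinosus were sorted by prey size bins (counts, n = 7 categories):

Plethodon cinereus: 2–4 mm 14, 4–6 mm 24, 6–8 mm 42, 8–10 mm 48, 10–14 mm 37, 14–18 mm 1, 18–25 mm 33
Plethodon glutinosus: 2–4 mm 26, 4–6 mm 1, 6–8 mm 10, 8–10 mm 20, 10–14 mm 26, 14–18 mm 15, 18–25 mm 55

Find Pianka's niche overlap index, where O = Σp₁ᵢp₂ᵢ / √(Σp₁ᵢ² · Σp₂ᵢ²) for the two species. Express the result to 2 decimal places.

0.75

Proportions for Plethodon cinereus (n=199): 14/199=0.0704, 24/199=0.1206, 42/199=0.2111, 48/199=0.2412, 37/199=0.1859, 1/199=0.0050, 33/199=0.1658
Proportions for Plethodon glutinosus (n=153): 26/153=0.1699, 1/153=0.0065, 10/153=0.0654, 20/153=0.1307, 26/153=0.1699, 15/153=0.0980, 55/153=0.3595
Σ p₁ᵢp₂ᵢ = 0.011961 + 0.000784 + 0.013806 + 0.031525 + 0.031584 + 0.000490 + 0.059605 = 0.149755
Σp_1ᵢ² = 0.0704² + 0.1206² + 0.2111² + 0.2412² + 0.1859² + 0.0050² + 0.1658² = 0.004956 + 0.014544 + 0.044563 + 0.058177 + 0.034559 + 0.000025 + 0.027490 = 0.184314
Σp_2ᵢ² = 0.1699² + 0.0065² + 0.0654² + 0.1307² + 0.1699² + 0.0980² + 0.3595² = 0.028866 + 0.000042 + 0.004277 + 0.017082 + 0.028866 + 0.009604 + 0.129240 = 0.217977
O = 0.149755 / √(0.184314 × 0.217977) = 0.149755 / 0.2004400 = 0.7471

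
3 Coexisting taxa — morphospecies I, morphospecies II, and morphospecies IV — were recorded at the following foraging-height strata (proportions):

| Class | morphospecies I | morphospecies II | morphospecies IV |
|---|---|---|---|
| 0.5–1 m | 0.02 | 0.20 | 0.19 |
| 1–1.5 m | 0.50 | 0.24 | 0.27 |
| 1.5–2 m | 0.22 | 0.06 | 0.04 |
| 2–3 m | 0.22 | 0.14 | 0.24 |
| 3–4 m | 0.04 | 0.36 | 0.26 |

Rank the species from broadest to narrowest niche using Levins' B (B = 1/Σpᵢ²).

Σp_Iᵢ² = 0.02² + 0.50² + 0.22² + 0.22² + 0.04² = 0.0004 + 0.2500 + 0.0484 + 0.0484 + 0.0016 = 0.3488
B_I = 1 / 0.3488 = 2.8670
Σp_IIᵢ² = 0.20² + 0.24² + 0.06² + 0.14² + 0.36² = 0.0400 + 0.0576 + 0.0036 + 0.0196 + 0.1296 = 0.2504
B_II = 1 / 0.2504 = 3.9936
Σp_IVᵢ² = 0.19² + 0.27² + 0.04² + 0.24² + 0.26² = 0.0361 + 0.0729 + 0.0016 + 0.0576 + 0.0676 = 0.2358
B_IV = 1 / 0.2358 = 4.2409
Ranking by B (broadest → narrowest): morphospecies IV (4.24) > morphospecies II (3.99) > morphospecies I (2.87)

morphospecies IV > morphospecies II > morphospecies I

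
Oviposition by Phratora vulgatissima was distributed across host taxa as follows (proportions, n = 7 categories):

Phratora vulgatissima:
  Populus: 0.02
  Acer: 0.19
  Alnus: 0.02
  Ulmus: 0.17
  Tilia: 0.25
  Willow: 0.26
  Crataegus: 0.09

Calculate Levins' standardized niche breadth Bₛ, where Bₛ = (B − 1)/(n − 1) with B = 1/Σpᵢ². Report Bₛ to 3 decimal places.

0.650

Σpᵢ² = 0.02² + 0.19² + 0.02² + 0.17² + 0.25² + 0.26² + 0.09² = 0.0004 + 0.0361 + 0.0004 + 0.0289 + 0.0625 + 0.0676 + 0.0081 = 0.2040
B = 1 / 0.2040 = 4.90196
Bₛ = (B − 1)/(n − 1) = (4.90196 − 1)/(7 − 1) = 3.90196/6 = 0.65033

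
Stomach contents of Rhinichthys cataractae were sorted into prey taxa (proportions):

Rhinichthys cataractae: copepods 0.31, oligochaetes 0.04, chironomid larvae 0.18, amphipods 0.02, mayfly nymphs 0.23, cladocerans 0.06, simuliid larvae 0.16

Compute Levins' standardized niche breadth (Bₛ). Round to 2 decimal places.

Σpᵢ² = 0.31² + 0.04² + 0.18² + 0.02² + 0.23² + 0.06² + 0.16² = 0.0961 + 0.0016 + 0.0324 + 0.0004 + 0.0529 + 0.0036 + 0.0256 = 0.2126
B = 1 / 0.2126 = 4.7037
Bₛ = (B − 1)/(n − 1) = (4.7037 − 1)/(7 − 1) = 3.7037/6 = 0.6173

0.62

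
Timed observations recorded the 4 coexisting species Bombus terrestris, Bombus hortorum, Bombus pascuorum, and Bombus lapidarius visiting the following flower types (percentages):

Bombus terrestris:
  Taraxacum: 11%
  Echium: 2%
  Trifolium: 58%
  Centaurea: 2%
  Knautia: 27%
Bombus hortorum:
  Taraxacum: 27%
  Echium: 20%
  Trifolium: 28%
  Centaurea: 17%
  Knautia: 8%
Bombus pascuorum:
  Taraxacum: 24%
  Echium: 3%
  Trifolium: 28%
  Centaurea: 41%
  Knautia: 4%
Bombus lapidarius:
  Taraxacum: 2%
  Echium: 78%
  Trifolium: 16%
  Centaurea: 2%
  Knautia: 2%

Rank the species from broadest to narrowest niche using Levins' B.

Convert percentages to proportions (divide by 100).
Σp_terrᵢ² = 0.11² + 0.02² + 0.58² + 0.02² + 0.27² = 0.0121 + 0.0004 + 0.3364 + 0.0004 + 0.0729 = 0.4222
B_terr = 1 / 0.4222 = 2.3685
Σp_hortᵢ² = 0.27² + 0.20² + 0.28² + 0.17² + 0.08² = 0.0729 + 0.0400 + 0.0784 + 0.0289 + 0.0064 = 0.2266
B_hort = 1 / 0.2266 = 4.4131
Σp_pascᵢ² = 0.24² + 0.03² + 0.28² + 0.41² + 0.04² = 0.0576 + 0.0009 + 0.0784 + 0.1681 + 0.0016 = 0.3066
B_pasc = 1 / 0.3066 = 3.2616
Σp_lapiᵢ² = 0.02² + 0.78² + 0.16² + 0.02² + 0.02² = 0.0004 + 0.6084 + 0.0256 + 0.0004 + 0.0004 = 0.6352
B_lapi = 1 / 0.6352 = 1.5743
Ranking by B (broadest → narrowest): Bombus hortorum (4.41) > Bombus pascuorum (3.26) > Bombus terrestris (2.37) > Bombus lapidarius (1.57)

Bombus hortorum > Bombus pascuorum > Bombus terrestris > Bombus lapidarius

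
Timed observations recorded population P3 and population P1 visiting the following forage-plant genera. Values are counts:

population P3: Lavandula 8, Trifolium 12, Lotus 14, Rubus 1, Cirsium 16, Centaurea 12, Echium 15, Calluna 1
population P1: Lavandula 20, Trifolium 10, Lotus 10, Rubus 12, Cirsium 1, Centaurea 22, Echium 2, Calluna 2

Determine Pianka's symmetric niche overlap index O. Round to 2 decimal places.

Proportions for population P3 (n=79): 8/79=0.1013, 12/79=0.1519, 14/79=0.1772, 1/79=0.0127, 16/79=0.2025, 12/79=0.1519, 15/79=0.1899, 1/79=0.0127
Proportions for population P1 (n=79): 20/79=0.2532, 10/79=0.1266, 10/79=0.1266, 12/79=0.1519, 1/79=0.0127, 22/79=0.2785, 2/79=0.0253, 2/79=0.0253
Σ p₁ᵢp₂ᵢ = 0.025649 + 0.019231 + 0.022434 + 0.001929 + 0.002572 + 0.042304 + 0.004804 + 0.000321 = 0.119244
Σp_1ᵢ² = 0.1013² + 0.1519² + 0.1772² + 0.0127² + 0.2025² + 0.1519² + 0.1899² + 0.0127² = 0.010262 + 0.023074 + 0.031400 + 0.000161 + 0.041006 + 0.023074 + 0.036062 + 0.000161 = 0.165200
Σp_2ᵢ² = 0.2532² + 0.1266² + 0.1266² + 0.1519² + 0.0127² + 0.2785² + 0.0253² + 0.0253² = 0.064110 + 0.016028 + 0.016028 + 0.023074 + 0.000161 + 0.077562 + 0.000640 + 0.000640 = 0.198243
O = 0.119244 / √(0.165200 × 0.198243) = 0.119244 / 0.1809689 = 0.6589

0.66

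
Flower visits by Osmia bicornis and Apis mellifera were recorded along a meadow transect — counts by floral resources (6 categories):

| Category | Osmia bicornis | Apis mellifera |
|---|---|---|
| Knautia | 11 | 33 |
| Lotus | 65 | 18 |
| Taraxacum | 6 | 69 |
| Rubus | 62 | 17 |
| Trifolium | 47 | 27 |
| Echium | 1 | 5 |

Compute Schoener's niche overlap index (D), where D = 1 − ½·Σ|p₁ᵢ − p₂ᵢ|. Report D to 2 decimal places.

0.46

Proportions for Osmia bicornis (n=192): 11/192=0.0573, 65/192=0.3385, 6/192=0.0313, 62/192=0.3229, 47/192=0.2448, 1/192=0.0052
Proportions for Apis mellifera (n=169): 33/169=0.1953, 18/169=0.1065, 69/169=0.4083, 17/169=0.1006, 27/169=0.1598, 5/169=0.0296
Σ|p₁ᵢ − p₂ᵢ| = 0.1380 + 0.2320 + 0.3770 + 0.2223 + 0.0850 + 0.0244 = 1.0787
D = 1 − ½ × 1.0787 = 1 − 0.53935 = 0.46065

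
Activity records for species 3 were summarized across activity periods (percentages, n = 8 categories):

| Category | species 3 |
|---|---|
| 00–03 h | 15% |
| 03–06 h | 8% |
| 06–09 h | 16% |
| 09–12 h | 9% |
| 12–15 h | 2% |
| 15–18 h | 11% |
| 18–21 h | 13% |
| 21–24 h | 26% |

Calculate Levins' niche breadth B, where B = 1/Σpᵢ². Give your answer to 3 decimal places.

6.266

Convert percentages to proportions (divide by 100).
Σpᵢ² = 0.15² + 0.08² + 0.16² + 0.09² + 0.02² + 0.11² + 0.13² + 0.26² = 0.0225 + 0.0064 + 0.0256 + 0.0081 + 0.0004 + 0.0121 + 0.0169 + 0.0676 = 0.1596
B = 1 / 0.1596 = 6.26566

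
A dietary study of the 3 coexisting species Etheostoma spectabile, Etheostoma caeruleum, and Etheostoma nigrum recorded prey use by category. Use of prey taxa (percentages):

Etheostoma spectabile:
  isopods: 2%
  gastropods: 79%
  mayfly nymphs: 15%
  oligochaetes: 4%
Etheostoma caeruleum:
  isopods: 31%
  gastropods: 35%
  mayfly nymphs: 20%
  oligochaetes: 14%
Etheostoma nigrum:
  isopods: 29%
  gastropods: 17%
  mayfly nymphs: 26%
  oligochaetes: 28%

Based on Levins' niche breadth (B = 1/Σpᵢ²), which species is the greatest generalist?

Etheostoma nigrum

Convert percentages to proportions (divide by 100).
Σp_specᵢ² = 0.02² + 0.79² + 0.15² + 0.04² = 0.0004 + 0.6241 + 0.0225 + 0.0016 = 0.6486
B_spec = 1 / 0.6486 = 1.5418
Σp_caerᵢ² = 0.31² + 0.35² + 0.20² + 0.14² = 0.0961 + 0.1225 + 0.0400 + 0.0196 = 0.2782
B_caer = 1 / 0.2782 = 3.5945
Σp_nigrᵢ² = 0.29² + 0.17² + 0.26² + 0.28² = 0.0841 + 0.0289 + 0.0676 + 0.0784 = 0.2590
B_nigr = 1 / 0.2590 = 3.8610
Highest B → broadest niche (most generalist): Etheostoma nigrum (B = 3.86).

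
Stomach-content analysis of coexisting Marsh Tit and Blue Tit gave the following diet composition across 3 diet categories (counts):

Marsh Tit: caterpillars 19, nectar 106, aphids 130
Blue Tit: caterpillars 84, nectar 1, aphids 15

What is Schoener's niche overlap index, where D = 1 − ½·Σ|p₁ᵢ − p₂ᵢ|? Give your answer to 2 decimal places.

0.23

Proportions for Marsh Tit (n=255): 19/255=0.0745, 106/255=0.4157, 130/255=0.5098
Proportions for Blue Tit (n=100): 84/100=0.8400, 1/100=0.0100, 15/100=0.1500
Σ|p₁ᵢ − p₂ᵢ| = 0.7655 + 0.4057 + 0.3598 = 1.5310
D = 1 − ½ × 1.5310 = 1 − 0.76550 = 0.23450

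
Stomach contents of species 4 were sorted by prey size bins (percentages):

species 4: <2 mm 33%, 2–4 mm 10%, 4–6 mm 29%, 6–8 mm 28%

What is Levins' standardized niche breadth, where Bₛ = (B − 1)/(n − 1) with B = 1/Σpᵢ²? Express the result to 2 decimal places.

0.85

Convert percentages to proportions (divide by 100).
Σpᵢ² = 0.33² + 0.10² + 0.29² + 0.28² = 0.1089 + 0.0100 + 0.0841 + 0.0784 = 0.2814
B = 1 / 0.2814 = 3.5537
Bₛ = (B − 1)/(n − 1) = (3.5537 − 1)/(4 − 1) = 2.5537/3 = 0.8512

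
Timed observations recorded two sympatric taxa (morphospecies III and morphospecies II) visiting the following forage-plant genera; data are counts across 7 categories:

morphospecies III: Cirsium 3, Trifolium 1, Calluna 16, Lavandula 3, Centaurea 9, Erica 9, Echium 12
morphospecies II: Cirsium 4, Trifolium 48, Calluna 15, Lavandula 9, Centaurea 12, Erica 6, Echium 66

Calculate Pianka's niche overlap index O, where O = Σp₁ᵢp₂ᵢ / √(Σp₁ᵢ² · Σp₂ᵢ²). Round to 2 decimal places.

Proportions for morphospecies III (n=53): 3/53=0.0566, 1/53=0.0189, 16/53=0.3019, 3/53=0.0566, 9/53=0.1698, 9/53=0.1698, 12/53=0.2264
Proportions for morphospecies II (n=160): 4/160=0.0250, 48/160=0.3000, 15/160=0.0938, 9/160=0.0563, 12/160=0.0750, 6/160=0.0375, 66/160=0.4125
Σ p₁ᵢp₂ᵢ = 0.001415 + 0.005670 + 0.028318 + 0.003187 + 0.012735 + 0.006368 + 0.093390 = 0.151083
Σp_1ᵢ² = 0.0566² + 0.0189² + 0.3019² + 0.0566² + 0.1698² + 0.1698² + 0.2264² = 0.003204 + 0.000357 + 0.091144 + 0.003204 + 0.028832 + 0.028832 + 0.051257 = 0.206830
Σp_2ᵢ² = 0.0250² + 0.3000² + 0.0938² + 0.0563² + 0.0750² + 0.0375² + 0.4125² = 0.000625 + 0.090000 + 0.008798 + 0.003170 + 0.005625 + 0.001406 + 0.170156 = 0.279780
O = 0.151083 / √(0.206830 × 0.279780) = 0.151083 / 0.2405554 = 0.6281

0.63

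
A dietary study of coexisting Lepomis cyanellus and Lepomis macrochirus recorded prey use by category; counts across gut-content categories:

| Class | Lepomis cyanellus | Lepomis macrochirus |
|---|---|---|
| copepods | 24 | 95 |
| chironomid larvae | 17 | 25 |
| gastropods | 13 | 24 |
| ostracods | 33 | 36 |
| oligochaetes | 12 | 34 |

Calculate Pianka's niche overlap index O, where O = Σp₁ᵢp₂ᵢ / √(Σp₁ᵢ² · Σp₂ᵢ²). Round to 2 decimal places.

Proportions for Lepomis cyanellus (n=99): 24/99=0.2424, 17/99=0.1717, 13/99=0.1313, 33/99=0.3333, 12/99=0.1212
Proportions for Lepomis macrochirus (n=214): 95/214=0.4439, 25/214=0.1168, 24/214=0.1121, 36/214=0.1682, 34/214=0.1589
Σ p₁ᵢp₂ᵢ = 0.107601 + 0.020055 + 0.014719 + 0.056061 + 0.019259 = 0.217695
Σp_1ᵢ² = 0.2424² + 0.1717² + 0.1313² + 0.3333² + 0.1212² = 0.058758 + 0.029481 + 0.017240 + 0.111089 + 0.014689 = 0.231257
Σp_2ᵢ² = 0.4439² + 0.1168² + 0.1121² + 0.1682² + 0.1589² = 0.197047 + 0.013642 + 0.012566 + 0.028291 + 0.025249 = 0.276795
O = 0.217695 / √(0.231257 × 0.276795) = 0.217695 / 0.2530035 = 0.8604

0.86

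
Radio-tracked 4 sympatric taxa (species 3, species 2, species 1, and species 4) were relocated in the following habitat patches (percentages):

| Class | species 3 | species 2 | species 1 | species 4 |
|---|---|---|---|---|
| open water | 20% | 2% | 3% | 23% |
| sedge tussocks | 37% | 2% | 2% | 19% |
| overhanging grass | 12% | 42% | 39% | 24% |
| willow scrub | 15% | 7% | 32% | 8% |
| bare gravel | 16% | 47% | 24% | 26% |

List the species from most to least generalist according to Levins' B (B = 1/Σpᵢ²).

Convert percentages to proportions (divide by 100).
Σp_3ᵢ² = 0.20² + 0.37² + 0.12² + 0.15² + 0.16² = 0.0400 + 0.1369 + 0.0144 + 0.0225 + 0.0256 = 0.2394
B_3 = 1 / 0.2394 = 4.1771
Σp_2ᵢ² = 0.02² + 0.02² + 0.42² + 0.07² + 0.47² = 0.0004 + 0.0004 + 0.1764 + 0.0049 + 0.2209 = 0.4030
B_2 = 1 / 0.4030 = 2.4814
Σp_1ᵢ² = 0.03² + 0.02² + 0.39² + 0.32² + 0.24² = 0.0009 + 0.0004 + 0.1521 + 0.1024 + 0.0576 = 0.3134
B_1 = 1 / 0.3134 = 3.1908
Σp_4ᵢ² = 0.23² + 0.19² + 0.24² + 0.08² + 0.26² = 0.0529 + 0.0361 + 0.0576 + 0.0064 + 0.0676 = 0.2206
B_4 = 1 / 0.2206 = 4.5331
Ranking by B (broadest → narrowest): species 4 (4.53) > species 3 (4.18) > species 1 (3.19) > species 2 (2.48)

species 4 > species 3 > species 1 > species 2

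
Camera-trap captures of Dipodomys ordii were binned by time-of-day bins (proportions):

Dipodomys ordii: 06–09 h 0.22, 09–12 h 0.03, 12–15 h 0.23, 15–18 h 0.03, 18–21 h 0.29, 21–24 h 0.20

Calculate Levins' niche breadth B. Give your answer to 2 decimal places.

Σpᵢ² = 0.22² + 0.03² + 0.23² + 0.03² + 0.29² + 0.20² = 0.0484 + 0.0009 + 0.0529 + 0.0009 + 0.0841 + 0.0400 = 0.2272
B = 1 / 0.2272 = 4.4014

4.40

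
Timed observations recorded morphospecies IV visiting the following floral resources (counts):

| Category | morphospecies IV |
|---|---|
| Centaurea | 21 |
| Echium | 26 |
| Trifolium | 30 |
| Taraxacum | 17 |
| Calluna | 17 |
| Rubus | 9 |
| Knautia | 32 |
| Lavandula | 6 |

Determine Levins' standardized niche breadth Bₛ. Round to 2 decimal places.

0.81

Proportions for morphospecies IV (n=158): 21/158=0.1329, 26/158=0.1646, 30/158=0.1899, 17/158=0.1076, 17/158=0.1076, 9/158=0.0570, 32/158=0.2025, 6/158=0.0380
Σpᵢ² = 0.1329² + 0.1646² + 0.1899² + 0.1076² + 0.1076² + 0.0570² + 0.2025² + 0.0380² = 0.017662 + 0.027093 + 0.036062 + 0.011578 + 0.011578 + 0.003249 + 0.041006 + 0.001444 = 0.149672
B = 1 / 0.149672 = 6.6813
Bₛ = (B − 1)/(n − 1) = (6.6813 − 1)/(8 − 1) = 5.6813/7 = 0.8116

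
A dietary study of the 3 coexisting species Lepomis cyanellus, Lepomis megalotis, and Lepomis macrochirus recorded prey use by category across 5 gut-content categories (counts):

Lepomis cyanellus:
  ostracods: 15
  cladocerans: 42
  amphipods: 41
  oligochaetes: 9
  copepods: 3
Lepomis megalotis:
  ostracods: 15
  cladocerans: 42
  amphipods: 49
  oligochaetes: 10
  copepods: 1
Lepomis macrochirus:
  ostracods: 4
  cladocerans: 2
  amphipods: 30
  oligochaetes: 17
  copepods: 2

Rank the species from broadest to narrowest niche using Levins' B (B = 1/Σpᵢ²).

Lepomis cyanellus > Lepomis megalotis > Lepomis macrochirus

Proportions for Lepomis cyanellus (n=110): 15/110=0.1364, 42/110=0.3818, 41/110=0.3727, 9/110=0.0818, 3/110=0.0273
Proportions for Lepomis megalotis (n=117): 15/117=0.1282, 42/117=0.3590, 49/117=0.4188, 10/117=0.0855, 1/117=0.0085
Proportions for Lepomis macrochirus (n=55): 4/55=0.0727, 2/55=0.0364, 30/55=0.5455, 17/55=0.3091, 2/55=0.0364
Σp_cyanᵢ² = 0.1364² + 0.3818² + 0.3727² + 0.0818² + 0.0273² = 0.018605 + 0.145771 + 0.138905 + 0.006691 + 0.000745 = 0.310717
B_cyan = 1 / 0.310717 = 3.2184
Σp_megaᵢ² = 0.1282² + 0.3590² + 0.4188² + 0.0855² + 0.0085² = 0.016435 + 0.128881 + 0.175393 + 0.007310 + 0.000072 = 0.328091
B_mega = 1 / 0.328091 = 3.0479
Σp_macrᵢ² = 0.0727² + 0.0364² + 0.5455² + 0.3091² + 0.0364² = 0.005285 + 0.001325 + 0.297570 + 0.095543 + 0.001325 = 0.401048
B_macr = 1 / 0.401048 = 2.4935
Ranking by B (broadest → narrowest): Lepomis cyanellus (3.22) > Lepomis megalotis (3.05) > Lepomis macrochirus (2.49)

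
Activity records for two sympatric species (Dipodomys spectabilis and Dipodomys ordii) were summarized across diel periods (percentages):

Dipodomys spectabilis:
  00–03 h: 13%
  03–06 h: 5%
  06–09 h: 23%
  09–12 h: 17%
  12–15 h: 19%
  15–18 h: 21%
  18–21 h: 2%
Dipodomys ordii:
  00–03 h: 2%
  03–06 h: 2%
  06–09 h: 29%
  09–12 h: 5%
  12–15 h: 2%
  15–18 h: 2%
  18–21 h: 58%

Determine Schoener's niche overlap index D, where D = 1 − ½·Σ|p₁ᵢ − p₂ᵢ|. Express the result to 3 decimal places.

0.380

Convert percentages to proportions (divide by 100).
Σ|p₁ᵢ − p₂ᵢ| = 0.11 + 0.03 + 0.06 + 0.12 + 0.17 + 0.19 + 0.56 = 1.24
D = 1 − ½ × 1.24 = 1 − 0.620 = 0.38000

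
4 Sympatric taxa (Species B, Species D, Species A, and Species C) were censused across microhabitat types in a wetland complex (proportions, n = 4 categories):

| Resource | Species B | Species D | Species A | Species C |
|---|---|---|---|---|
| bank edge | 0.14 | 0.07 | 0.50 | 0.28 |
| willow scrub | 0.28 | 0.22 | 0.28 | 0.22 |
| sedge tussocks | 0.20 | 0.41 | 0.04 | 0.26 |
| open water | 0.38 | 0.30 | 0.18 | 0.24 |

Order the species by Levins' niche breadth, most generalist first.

Σp_Bᵢ² = 0.14² + 0.28² + 0.20² + 0.38² = 0.0196 + 0.0784 + 0.0400 + 0.1444 = 0.2824
B_B = 1 / 0.2824 = 3.5411
Σp_Dᵢ² = 0.07² + 0.22² + 0.41² + 0.30² = 0.0049 + 0.0484 + 0.1681 + 0.0900 = 0.3114
B_D = 1 / 0.3114 = 3.2113
Σp_Aᵢ² = 0.50² + 0.28² + 0.04² + 0.18² = 0.2500 + 0.0784 + 0.0016 + 0.0324 = 0.3624
B_A = 1 / 0.3624 = 2.7594
Σp_Cᵢ² = 0.28² + 0.22² + 0.26² + 0.24² = 0.0784 + 0.0484 + 0.0676 + 0.0576 = 0.2520
B_C = 1 / 0.2520 = 3.9683
Ranking by B (broadest → narrowest): Species C (3.97) > Species B (3.54) > Species D (3.21) > Species A (2.76)

Species C > Species B > Species D > Species A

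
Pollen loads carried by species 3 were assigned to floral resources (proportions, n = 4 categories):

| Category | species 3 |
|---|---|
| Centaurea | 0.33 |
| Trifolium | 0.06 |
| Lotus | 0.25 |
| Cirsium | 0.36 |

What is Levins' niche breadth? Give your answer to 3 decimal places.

Σpᵢ² = 0.33² + 0.06² + 0.25² + 0.36² = 0.1089 + 0.0036 + 0.0625 + 0.1296 = 0.3046
B = 1 / 0.3046 = 3.28299

3.283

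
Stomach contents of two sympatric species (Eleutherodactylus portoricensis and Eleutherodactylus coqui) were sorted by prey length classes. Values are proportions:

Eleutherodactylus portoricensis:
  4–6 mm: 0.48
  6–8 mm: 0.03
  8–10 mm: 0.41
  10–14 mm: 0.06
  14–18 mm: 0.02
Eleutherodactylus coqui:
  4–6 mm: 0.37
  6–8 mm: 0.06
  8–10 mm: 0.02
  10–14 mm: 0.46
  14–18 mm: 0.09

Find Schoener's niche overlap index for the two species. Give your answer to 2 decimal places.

0.50

Σ|p₁ᵢ − p₂ᵢ| = 0.11 + 0.03 + 0.39 + 0.40 + 0.07 = 1.00
D = 1 − ½ × 1.00 = 1 − 0.500 = 0.5000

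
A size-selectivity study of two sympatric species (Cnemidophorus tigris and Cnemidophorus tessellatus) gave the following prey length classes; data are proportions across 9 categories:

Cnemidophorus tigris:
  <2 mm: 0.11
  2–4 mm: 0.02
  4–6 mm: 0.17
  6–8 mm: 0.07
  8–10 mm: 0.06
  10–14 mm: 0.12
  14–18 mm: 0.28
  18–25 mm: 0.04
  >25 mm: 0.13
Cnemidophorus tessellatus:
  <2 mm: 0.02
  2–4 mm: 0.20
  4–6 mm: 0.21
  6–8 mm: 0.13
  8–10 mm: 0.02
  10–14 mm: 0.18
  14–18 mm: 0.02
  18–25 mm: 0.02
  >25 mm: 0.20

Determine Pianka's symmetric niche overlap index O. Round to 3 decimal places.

0.632

Σ p₁ᵢp₂ᵢ = 0.0022 + 0.0040 + 0.0357 + 0.0091 + 0.0012 + 0.0216 + 0.0056 + 0.0008 + 0.0260 = 0.1062
Σp_1ᵢ² = 0.11² + 0.02² + 0.17² + 0.07² + 0.06² + 0.12² + 0.28² + 0.04² + 0.13² = 0.0121 + 0.0004 + 0.0289 + 0.0049 + 0.0036 + 0.0144 + 0.0784 + 0.0016 + 0.0169 = 0.1612
Σp_2ᵢ² = 0.02² + 0.20² + 0.21² + 0.13² + 0.02² + 0.18² + 0.02² + 0.02² + 0.20² = 0.0004 + 0.0400 + 0.0441 + 0.0169 + 0.0004 + 0.0324 + 0.0004 + 0.0004 + 0.0400 = 0.1750
O = 0.1062 / √(0.1612 × 0.1750) = 0.1062 / 0.167958 = 0.63230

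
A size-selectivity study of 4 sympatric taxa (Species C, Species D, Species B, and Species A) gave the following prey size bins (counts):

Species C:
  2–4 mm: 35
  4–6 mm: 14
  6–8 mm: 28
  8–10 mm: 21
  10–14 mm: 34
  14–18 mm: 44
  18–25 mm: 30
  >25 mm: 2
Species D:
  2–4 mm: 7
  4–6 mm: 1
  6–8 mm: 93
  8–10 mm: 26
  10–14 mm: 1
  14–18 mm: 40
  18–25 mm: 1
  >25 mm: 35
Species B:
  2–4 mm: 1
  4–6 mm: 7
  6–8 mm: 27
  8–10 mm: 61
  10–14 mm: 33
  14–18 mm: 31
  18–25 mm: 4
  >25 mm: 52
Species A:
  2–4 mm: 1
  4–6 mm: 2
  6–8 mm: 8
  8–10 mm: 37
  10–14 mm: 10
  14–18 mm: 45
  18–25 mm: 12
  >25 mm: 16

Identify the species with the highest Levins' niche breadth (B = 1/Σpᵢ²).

Proportions for Species C (n=208): 35/208=0.1683, 14/208=0.0673, 28/208=0.1346, 21/208=0.1010, 34/208=0.1635, 44/208=0.2115, 30/208=0.1442, 2/208=0.0096
Proportions for Species D (n=204): 7/204=0.0343, 1/204=0.0049, 93/204=0.4559, 26/204=0.1275, 1/204=0.0049, 40/204=0.1961, 1/204=0.0049, 35/204=0.1716
Proportions for Species B (n=216): 1/216=0.0046, 7/216=0.0324, 27/216=0.1250, 61/216=0.2824, 33/216=0.1528, 31/216=0.1435, 4/216=0.0185, 52/216=0.2407
Proportions for Species A (n=131): 1/131=0.0076, 2/131=0.0153, 8/131=0.0611, 37/131=0.2824, 10/131=0.0763, 45/131=0.3435, 12/131=0.0916, 16/131=0.1221
Σp_Cᵢ² = 0.1683² + 0.0673² + 0.1346² + 0.1010² + 0.1635² + 0.2115² + 0.1442² + 0.0096² = 0.028325 + 0.004529 + 0.018117 + 0.010201 + 0.026732 + 0.044732 + 0.020794 + 0.000092 = 0.153522
B_C = 1 / 0.153522 = 6.5137
Σp_Dᵢ² = 0.0343² + 0.0049² + 0.4559² + 0.1275² + 0.0049² + 0.1961² + 0.0049² + 0.1716² = 0.001176 + 0.000024 + 0.207845 + 0.016256 + 0.000024 + 0.038455 + 0.000024 + 0.029447 = 0.293251
B_D = 1 / 0.293251 = 3.4100
Σp_Bᵢ² = 0.0046² + 0.0324² + 0.1250² + 0.2824² + 0.1528² + 0.1435² + 0.0185² + 0.2407² = 0.000021 + 0.001050 + 0.015625 + 0.079750 + 0.023348 + 0.020592 + 0.000342 + 0.057936 = 0.198664
B_B = 1 / 0.198664 = 5.0336
Σp_Aᵢ² = 0.0076² + 0.0153² + 0.0611² + 0.2824² + 0.0763² + 0.3435² + 0.0916² + 0.1221² = 0.000058 + 0.000234 + 0.003733 + 0.079750 + 0.005822 + 0.117992 + 0.008391 + 0.014908 = 0.230888
B_A = 1 / 0.230888 = 4.3311
Highest B → broadest niche (most generalist): Species C (B = 6.51).

Species C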